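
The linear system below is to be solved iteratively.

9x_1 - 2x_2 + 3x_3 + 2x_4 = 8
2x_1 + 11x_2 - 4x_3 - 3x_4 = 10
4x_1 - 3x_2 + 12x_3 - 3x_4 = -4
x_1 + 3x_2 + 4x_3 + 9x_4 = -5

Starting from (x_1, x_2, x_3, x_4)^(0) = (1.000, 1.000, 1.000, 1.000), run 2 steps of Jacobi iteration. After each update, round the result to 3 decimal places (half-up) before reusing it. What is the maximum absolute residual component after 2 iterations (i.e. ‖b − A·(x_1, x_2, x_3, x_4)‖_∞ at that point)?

Iteration 1:
  x_1 = (8 - (-2)·1.000 - (3)·1.000 - (2)·1.000) / (9) = 0.556
  x_2 = (10 - (2)·1.000 - (-4)·1.000 - (-3)·1.000) / (11) = 1.364
  x_3 = (-4 - (4)·1.000 - (-3)·1.000 - (-3)·1.000) / (12) = -0.167
  x_4 = (-5 - (1)·1.000 - (3)·1.000 - (4)·1.000) / (9) = -1.444
Iteration 2:
  x_1 = (8 - (-2)·1.364 - (3)·-0.167 - (2)·-1.444) / (9) = 1.569
  x_2 = (10 - (2)·0.556 - (-4)·-0.167 - (-3)·-1.444) / (11) = 0.353
  x_3 = (-4 - (4)·0.556 - (-3)·1.364 - (-3)·-1.444) / (12) = -0.539
  x_4 = (-5 - (1)·0.556 - (3)·1.364 - (4)·-0.167) / (9) = -0.998
Residual b − A·x = (-1.802, -2.171, -5.743, 3.510); ∞-norm = 5.743

5.743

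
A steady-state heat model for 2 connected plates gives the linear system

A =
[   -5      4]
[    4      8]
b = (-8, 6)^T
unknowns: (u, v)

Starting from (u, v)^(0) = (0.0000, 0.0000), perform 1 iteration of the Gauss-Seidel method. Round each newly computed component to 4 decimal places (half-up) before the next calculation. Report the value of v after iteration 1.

Iteration 1:
  u = (-8 - (4)·0.0000) / (-5) = 1.6000
  v = (6 - (4)·1.6000) / (8) = -0.0500

-0.0500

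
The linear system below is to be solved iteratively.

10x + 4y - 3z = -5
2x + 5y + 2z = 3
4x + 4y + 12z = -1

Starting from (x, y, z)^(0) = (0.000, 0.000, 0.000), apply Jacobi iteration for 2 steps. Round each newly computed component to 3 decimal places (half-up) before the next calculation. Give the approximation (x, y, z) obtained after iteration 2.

(-0.765, 0.833, -0.117)

Iteration 1:
  x = (-5 - (4)·0.000 - (-3)·0.000) / (10) = -0.500
  y = (3 - (2)·0.000 - (2)·0.000) / (5) = 0.600
  z = (-1 - (4)·0.000 - (4)·0.000) / (12) = -0.083
Iteration 2:
  x = (-5 - (4)·0.600 - (-3)·-0.083) / (10) = -0.765
  y = (3 - (2)·-0.500 - (2)·-0.083) / (5) = 0.833
  z = (-1 - (4)·-0.500 - (4)·0.600) / (12) = -0.117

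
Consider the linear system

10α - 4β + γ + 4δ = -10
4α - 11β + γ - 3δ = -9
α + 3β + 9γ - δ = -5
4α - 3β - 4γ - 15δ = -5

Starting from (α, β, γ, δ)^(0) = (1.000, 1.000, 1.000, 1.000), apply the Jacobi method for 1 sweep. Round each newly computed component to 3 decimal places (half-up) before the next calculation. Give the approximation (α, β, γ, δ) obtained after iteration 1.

Iteration 1:
  α = (-10 - (-4)·1.000 - (1)·1.000 - (4)·1.000) / (10) = -1.100
  β = (-9 - (4)·1.000 - (1)·1.000 - (-3)·1.000) / (-11) = 1.000
  γ = (-5 - (1)·1.000 - (3)·1.000 - (-1)·1.000) / (9) = -0.889
  δ = (-5 - (4)·1.000 - (-3)·1.000 - (-4)·1.000) / (-15) = 0.133

(-1.100, 1.000, -0.889, 0.133)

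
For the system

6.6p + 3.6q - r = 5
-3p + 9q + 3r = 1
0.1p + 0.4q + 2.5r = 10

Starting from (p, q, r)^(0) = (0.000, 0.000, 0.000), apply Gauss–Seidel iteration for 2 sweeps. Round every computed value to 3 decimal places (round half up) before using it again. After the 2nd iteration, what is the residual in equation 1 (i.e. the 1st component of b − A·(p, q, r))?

Iteration 1:
  p = (5 - (3.6)·0.000 - (-1)·0.000) / (6.6) = 0.758
  q = (1 - (-3)·0.758 - (3)·0.000) / (9) = 0.364
  r = (10 - (0.1)·0.758 - (0.4)·0.364) / (2.5) = 3.911
Iteration 2:
  p = (5 - (3.6)·0.364 - (-1)·3.911) / (6.6) = 1.152
  q = (1 - (-3)·1.152 - (3)·3.911) / (9) = -0.809
  r = (10 - (0.1)·1.152 - (0.4)·-0.809) / (2.5) = 4.083
Residual b − A·x = (4.392, -0.512, 0.001)

4.392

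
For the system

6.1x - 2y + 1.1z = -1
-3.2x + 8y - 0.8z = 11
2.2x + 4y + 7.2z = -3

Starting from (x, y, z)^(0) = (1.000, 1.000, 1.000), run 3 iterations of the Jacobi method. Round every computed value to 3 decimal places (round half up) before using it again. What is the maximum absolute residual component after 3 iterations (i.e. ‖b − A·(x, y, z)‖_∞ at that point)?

Iteration 1:
  x = (-1 - (-2)·1.000 - (1.1)·1.000) / (6.1) = -0.016
  y = (11 - (-3.2)·1.000 - (-0.8)·1.000) / (8) = 1.875
  z = (-3 - (2.2)·1.000 - (4)·1.000) / (7.2) = -1.278
Iteration 2:
  x = (-1 - (-2)·1.875 - (1.1)·-1.278) / (6.1) = 0.681
  y = (11 - (-3.2)·-0.016 - (-0.8)·-1.278) / (8) = 1.241
  z = (-3 - (2.2)·-0.016 - (4)·1.875) / (7.2) = -1.453
Iteration 3:
  x = (-1 - (-2)·1.241 - (1.1)·-1.453) / (6.1) = 0.505
  y = (11 - (-3.2)·0.681 - (-0.8)·-1.453) / (8) = 1.502
  z = (-3 - (2.2)·0.681 - (4)·1.241) / (7.2) = -1.314
Residual b − A·x = (0.369, -0.451, -0.658); ∞-norm = 0.658

0.658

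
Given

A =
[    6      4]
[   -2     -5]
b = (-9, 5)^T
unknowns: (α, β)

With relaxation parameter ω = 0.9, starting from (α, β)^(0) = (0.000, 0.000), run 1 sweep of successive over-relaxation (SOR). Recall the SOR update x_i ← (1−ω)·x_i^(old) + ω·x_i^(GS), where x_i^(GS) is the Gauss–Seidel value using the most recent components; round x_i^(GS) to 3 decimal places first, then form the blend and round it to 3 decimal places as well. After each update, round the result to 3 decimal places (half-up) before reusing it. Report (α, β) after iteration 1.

(-1.350, -0.414)

Iteration 1:
  α: GS value = (-9 - (4)·0.000) / (6) = -1.500;  α ← (1−ω)·0.000 + ω·-1.500 = -1.350
  β: GS value = (5 - (-2)·-1.350) / (-5) = -0.460;  β ← (1−ω)·0.000 + ω·-0.460 = -0.414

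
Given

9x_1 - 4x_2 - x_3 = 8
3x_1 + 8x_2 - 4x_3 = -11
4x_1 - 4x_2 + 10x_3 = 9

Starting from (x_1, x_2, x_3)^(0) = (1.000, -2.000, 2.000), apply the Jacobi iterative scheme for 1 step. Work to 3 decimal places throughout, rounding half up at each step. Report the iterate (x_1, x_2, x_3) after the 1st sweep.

Iteration 1:
  x_1 = (8 - (-4)·-2.000 - (-1)·2.000) / (9) = 0.222
  x_2 = (-11 - (3)·1.000 - (-4)·2.000) / (8) = -0.750
  x_3 = (9 - (4)·1.000 - (-4)·-2.000) / (10) = -0.300

(0.222, -0.750, -0.300)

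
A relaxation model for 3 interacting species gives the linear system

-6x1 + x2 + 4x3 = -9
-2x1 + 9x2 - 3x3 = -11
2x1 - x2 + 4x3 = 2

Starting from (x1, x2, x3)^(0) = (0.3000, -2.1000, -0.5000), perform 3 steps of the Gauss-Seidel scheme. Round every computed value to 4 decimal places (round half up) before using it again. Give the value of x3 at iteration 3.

-0.3236

Iteration 1:
  x1 = (-9 - (1)·-2.1000 - (4)·-0.5000) / (-6) = 0.8167
  x2 = (-11 - (-2)·0.8167 - (-3)·-0.5000) / (9) = -1.2074
  x3 = (2 - (2)·0.8167 - (-1)·-1.2074) / (4) = -0.2102
Iteration 2:
  x1 = (-9 - (1)·-1.2074 - (4)·-0.2102) / (-6) = 1.1586
  x2 = (-11 - (-2)·1.1586 - (-3)·-0.2102) / (9) = -1.0348
  x3 = (2 - (2)·1.1586 - (-1)·-1.0348) / (4) = -0.3380
Iteration 3:
  x1 = (-9 - (1)·-1.0348 - (4)·-0.3380) / (-6) = 1.1022
  x2 = (-11 - (-2)·1.1022 - (-3)·-0.3380) / (9) = -1.0900
  x3 = (2 - (2)·1.1022 - (-1)·-1.0900) / (4) = -0.3236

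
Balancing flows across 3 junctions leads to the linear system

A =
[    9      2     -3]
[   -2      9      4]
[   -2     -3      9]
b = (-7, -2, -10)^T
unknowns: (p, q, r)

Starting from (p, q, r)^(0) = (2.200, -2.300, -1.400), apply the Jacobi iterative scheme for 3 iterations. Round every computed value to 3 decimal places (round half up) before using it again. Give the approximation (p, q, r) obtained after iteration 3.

Iteration 1:
  p = (-7 - (2)·-2.300 - (-3)·-1.400) / (9) = -0.733
  q = (-2 - (-2)·2.200 - (4)·-1.400) / (9) = 0.889
  r = (-10 - (-2)·2.200 - (-3)·-2.300) / (9) = -1.389
Iteration 2:
  p = (-7 - (2)·0.889 - (-3)·-1.389) / (9) = -1.438
  q = (-2 - (-2)·-0.733 - (4)·-1.389) / (9) = 0.232
  r = (-10 - (-2)·-0.733 - (-3)·0.889) / (9) = -0.978
Iteration 3:
  p = (-7 - (2)·0.232 - (-3)·-0.978) / (9) = -1.155
  q = (-2 - (-2)·-1.438 - (4)·-0.978) / (9) = -0.107
  r = (-10 - (-2)·-1.438 - (-3)·0.232) / (9) = -1.353

(-1.155, -0.107, -1.353)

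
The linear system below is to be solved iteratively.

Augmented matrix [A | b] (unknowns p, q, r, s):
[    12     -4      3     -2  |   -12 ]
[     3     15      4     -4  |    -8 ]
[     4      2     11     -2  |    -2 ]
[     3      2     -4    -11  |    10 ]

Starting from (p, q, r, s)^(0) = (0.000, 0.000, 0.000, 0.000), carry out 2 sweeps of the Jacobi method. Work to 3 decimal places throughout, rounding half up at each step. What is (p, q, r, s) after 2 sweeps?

(-1.284, -0.527, 0.113, -1.213)

Iteration 1:
  p = (-12 - (-4)·0.000 - (3)·0.000 - (-2)·0.000) / (12) = -1.000
  q = (-8 - (3)·0.000 - (4)·0.000 - (-4)·0.000) / (15) = -0.533
  r = (-2 - (4)·0.000 - (2)·0.000 - (-2)·0.000) / (11) = -0.182
  s = (10 - (3)·0.000 - (2)·0.000 - (-4)·0.000) / (-11) = -0.909
Iteration 2:
  p = (-12 - (-4)·-0.533 - (3)·-0.182 - (-2)·-0.909) / (12) = -1.284
  q = (-8 - (3)·-1.000 - (4)·-0.182 - (-4)·-0.909) / (15) = -0.527
  r = (-2 - (4)·-1.000 - (2)·-0.533 - (-2)·-0.909) / (11) = 0.113
  s = (10 - (3)·-1.000 - (2)·-0.533 - (-4)·-0.182) / (-11) = -1.213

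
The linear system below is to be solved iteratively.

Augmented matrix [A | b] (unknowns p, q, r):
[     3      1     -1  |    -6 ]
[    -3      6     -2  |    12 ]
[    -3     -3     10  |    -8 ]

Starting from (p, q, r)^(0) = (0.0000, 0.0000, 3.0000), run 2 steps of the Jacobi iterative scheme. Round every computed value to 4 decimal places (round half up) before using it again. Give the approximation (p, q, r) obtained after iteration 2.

(-3.2667, 1.2333, -0.2000)

Iteration 1:
  p = (-6 - (1)·0.0000 - (-1)·3.0000) / (3) = -1.0000
  q = (12 - (-3)·0.0000 - (-2)·3.0000) / (6) = 3.0000
  r = (-8 - (-3)·0.0000 - (-3)·0.0000) / (10) = -0.8000
Iteration 2:
  p = (-6 - (1)·3.0000 - (-1)·-0.8000) / (3) = -3.2667
  q = (12 - (-3)·-1.0000 - (-2)·-0.8000) / (6) = 1.2333
  r = (-8 - (-3)·-1.0000 - (-3)·3.0000) / (10) = -0.2000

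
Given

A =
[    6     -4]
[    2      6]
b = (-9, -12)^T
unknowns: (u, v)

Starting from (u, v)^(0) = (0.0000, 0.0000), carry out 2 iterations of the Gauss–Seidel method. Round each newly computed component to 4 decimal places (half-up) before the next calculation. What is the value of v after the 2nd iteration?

-1.1667

Iteration 1:
  u = (-9 - (-4)·0.0000) / (6) = -1.5000
  v = (-12 - (2)·-1.5000) / (6) = -1.5000
Iteration 2:
  u = (-9 - (-4)·-1.5000) / (6) = -2.5000
  v = (-12 - (2)·-2.5000) / (6) = -1.1667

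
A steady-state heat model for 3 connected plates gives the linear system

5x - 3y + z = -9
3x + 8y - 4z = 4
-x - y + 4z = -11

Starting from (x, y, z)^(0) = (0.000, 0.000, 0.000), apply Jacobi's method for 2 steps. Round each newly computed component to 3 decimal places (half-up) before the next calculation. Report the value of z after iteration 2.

Iteration 1:
  x = (-9 - (-3)·0.000 - (1)·0.000) / (5) = -1.800
  y = (4 - (3)·0.000 - (-4)·0.000) / (8) = 0.500
  z = (-11 - (-1)·0.000 - (-1)·0.000) / (4) = -2.750
Iteration 2:
  x = (-9 - (-3)·0.500 - (1)·-2.750) / (5) = -0.950
  y = (4 - (3)·-1.800 - (-4)·-2.750) / (8) = -0.200
  z = (-11 - (-1)·-1.800 - (-1)·0.500) / (4) = -3.075

-3.075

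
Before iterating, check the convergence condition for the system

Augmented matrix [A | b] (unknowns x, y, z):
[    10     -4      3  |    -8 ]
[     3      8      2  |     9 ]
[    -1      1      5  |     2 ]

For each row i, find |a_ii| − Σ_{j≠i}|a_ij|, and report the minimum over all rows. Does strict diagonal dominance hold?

3

row 1: |10| − (4+3) = 3
row 2: |8| − (3+2) = 3
row 3: |5| − (1+1) = 3
minimum over rows = 3 → strictly diagonally dominant (convergence guaranteed)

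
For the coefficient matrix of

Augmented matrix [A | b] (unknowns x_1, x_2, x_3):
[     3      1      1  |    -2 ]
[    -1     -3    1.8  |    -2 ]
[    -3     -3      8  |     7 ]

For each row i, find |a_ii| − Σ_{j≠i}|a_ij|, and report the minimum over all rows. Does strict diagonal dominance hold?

0.2

row 1: |3| − (1+1) = 1
row 2: |-3| − (1+1.8) = 0.2
row 3: |8| − (3+3) = 2
minimum over rows = 0.2 → strictly diagonally dominant (convergence guaranteed)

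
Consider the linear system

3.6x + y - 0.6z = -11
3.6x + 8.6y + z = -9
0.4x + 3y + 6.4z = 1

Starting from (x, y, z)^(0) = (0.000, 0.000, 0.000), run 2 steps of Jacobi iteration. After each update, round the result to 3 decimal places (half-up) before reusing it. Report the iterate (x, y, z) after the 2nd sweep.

(-2.739, 0.215, 0.838)

Iteration 1:
  x = (-11 - (1)·0.000 - (-0.6)·0.000) / (3.6) = -3.056
  y = (-9 - (3.6)·0.000 - (1)·0.000) / (8.6) = -1.047
  z = (1 - (0.4)·0.000 - (3)·0.000) / (6.4) = 0.156
Iteration 2:
  x = (-11 - (1)·-1.047 - (-0.6)·0.156) / (3.6) = -2.739
  y = (-9 - (3.6)·-3.056 - (1)·0.156) / (8.6) = 0.215
  z = (1 - (0.4)·-3.056 - (3)·-1.047) / (6.4) = 0.838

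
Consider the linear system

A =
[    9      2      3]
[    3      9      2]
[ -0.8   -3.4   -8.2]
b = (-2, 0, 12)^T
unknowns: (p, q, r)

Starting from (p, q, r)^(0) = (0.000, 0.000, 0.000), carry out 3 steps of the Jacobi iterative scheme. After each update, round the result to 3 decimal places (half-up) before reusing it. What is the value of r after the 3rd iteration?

Iteration 1:
  p = (-2 - (2)·0.000 - (3)·0.000) / (9) = -0.222
  q = (0 - (3)·0.000 - (2)·0.000) / (9) = 0.000
  r = (12 - (-0.8)·0.000 - (-3.4)·0.000) / (-8.2) = -1.463
Iteration 2:
  p = (-2 - (2)·0.000 - (3)·-1.463) / (9) = 0.265
  q = (0 - (3)·-0.222 - (2)·-1.463) / (9) = 0.399
  r = (12 - (-0.8)·-0.222 - (-3.4)·0.000) / (-8.2) = -1.442
Iteration 3:
  p = (-2 - (2)·0.399 - (3)·-1.442) / (9) = 0.170
  q = (0 - (3)·0.265 - (2)·-1.442) / (9) = 0.232
  r = (12 - (-0.8)·0.265 - (-3.4)·0.399) / (-8.2) = -1.655

-1.655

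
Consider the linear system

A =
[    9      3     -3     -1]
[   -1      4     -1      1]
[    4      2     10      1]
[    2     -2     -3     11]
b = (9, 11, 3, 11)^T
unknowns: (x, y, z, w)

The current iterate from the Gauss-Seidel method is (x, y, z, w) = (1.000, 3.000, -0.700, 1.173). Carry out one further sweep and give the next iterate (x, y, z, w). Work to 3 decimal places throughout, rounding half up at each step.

One sweep:
  x = (9 - (3)·3.000 - (-3)·-0.700 - (-1)·1.173) / (9) = -0.103
  y = (11 - (-1)·-0.103 - (-1)·-0.700 - (1)·1.173) / (4) = 2.256
  z = (3 - (4)·-0.103 - (2)·2.256 - (1)·1.173) / (10) = -0.227
  w = (11 - (2)·-0.103 - (-2)·2.256 - (-3)·-0.227) / (11) = 1.367

(-0.103, 2.256, -0.227, 1.367)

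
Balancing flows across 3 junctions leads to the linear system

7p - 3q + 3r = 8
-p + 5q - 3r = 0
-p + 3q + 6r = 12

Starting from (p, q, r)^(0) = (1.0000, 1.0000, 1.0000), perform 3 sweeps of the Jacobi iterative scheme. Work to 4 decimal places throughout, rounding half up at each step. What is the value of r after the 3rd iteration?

Iteration 1:
  p = (8 - (-3)·1.0000 - (3)·1.0000) / (7) = 1.1429
  q = (0 - (-1)·1.0000 - (-3)·1.0000) / (5) = 0.8000
  r = (12 - (-1)·1.0000 - (3)·1.0000) / (6) = 1.6667
Iteration 2:
  p = (8 - (-3)·0.8000 - (3)·1.6667) / (7) = 0.7714
  q = (0 - (-1)·1.1429 - (-3)·1.6667) / (5) = 1.2286
  r = (12 - (-1)·1.1429 - (3)·0.8000) / (6) = 1.7905
Iteration 3:
  p = (8 - (-3)·1.2286 - (3)·1.7905) / (7) = 0.9020
  q = (0 - (-1)·0.7714 - (-3)·1.7905) / (5) = 1.2286
  r = (12 - (-1)·0.7714 - (3)·1.2286) / (6) = 1.5143

1.5143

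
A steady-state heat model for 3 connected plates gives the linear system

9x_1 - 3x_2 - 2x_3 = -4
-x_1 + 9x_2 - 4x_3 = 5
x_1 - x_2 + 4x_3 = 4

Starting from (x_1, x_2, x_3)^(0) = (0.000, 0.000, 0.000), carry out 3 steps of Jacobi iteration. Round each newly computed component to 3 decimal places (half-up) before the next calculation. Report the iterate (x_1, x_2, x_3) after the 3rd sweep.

(0.150, 1.107, 1.247)

Iteration 1:
  x_1 = (-4 - (-3)·0.000 - (-2)·0.000) / (9) = -0.444
  x_2 = (5 - (-1)·0.000 - (-4)·0.000) / (9) = 0.556
  x_3 = (4 - (1)·0.000 - (-1)·0.000) / (4) = 1.000
Iteration 2:
  x_1 = (-4 - (-3)·0.556 - (-2)·1.000) / (9) = -0.037
  x_2 = (5 - (-1)·-0.444 - (-4)·1.000) / (9) = 0.951
  x_3 = (4 - (1)·-0.444 - (-1)·0.556) / (4) = 1.250
Iteration 3:
  x_1 = (-4 - (-3)·0.951 - (-2)·1.250) / (9) = 0.150
  x_2 = (5 - (-1)·-0.037 - (-4)·1.250) / (9) = 1.107
  x_3 = (4 - (1)·-0.037 - (-1)·0.951) / (4) = 1.247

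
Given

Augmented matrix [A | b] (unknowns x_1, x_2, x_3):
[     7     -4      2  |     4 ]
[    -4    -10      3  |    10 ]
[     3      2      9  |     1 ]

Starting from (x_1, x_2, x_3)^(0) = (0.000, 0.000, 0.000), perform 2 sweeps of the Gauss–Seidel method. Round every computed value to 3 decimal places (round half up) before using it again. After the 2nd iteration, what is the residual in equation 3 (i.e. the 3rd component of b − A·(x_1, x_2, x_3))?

Iteration 1:
  x_1 = (4 - (-4)·0.000 - (2)·0.000) / (7) = 0.571
  x_2 = (10 - (-4)·0.571 - (3)·0.000) / (-10) = -1.228
  x_3 = (1 - (3)·0.571 - (2)·-1.228) / (9) = 0.194
Iteration 2:
  x_1 = (4 - (-4)·-1.228 - (2)·0.194) / (7) = -0.186
  x_2 = (10 - (-4)·-0.186 - (3)·0.194) / (-10) = -0.867
  x_3 = (1 - (3)·-0.186 - (2)·-0.867) / (9) = 0.366
Residual b − A·x = (1.102, -0.512, -0.002)

-0.002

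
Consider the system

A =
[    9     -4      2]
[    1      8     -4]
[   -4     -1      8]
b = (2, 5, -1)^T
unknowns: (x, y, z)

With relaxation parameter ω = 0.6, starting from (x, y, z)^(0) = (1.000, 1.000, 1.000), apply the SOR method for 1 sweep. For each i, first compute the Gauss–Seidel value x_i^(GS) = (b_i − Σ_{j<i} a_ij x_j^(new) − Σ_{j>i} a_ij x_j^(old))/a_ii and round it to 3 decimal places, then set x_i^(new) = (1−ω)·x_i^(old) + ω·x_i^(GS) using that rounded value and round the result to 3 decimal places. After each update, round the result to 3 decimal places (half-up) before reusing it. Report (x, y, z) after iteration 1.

Iteration 1:
  x: GS value = (2 - (-4)·1.000 - (2)·1.000) / (9) = 0.444;  x ← (1−ω)·1.000 + ω·0.444 = 0.666
  y: GS value = (5 - (1)·0.666 - (-4)·1.000) / (8) = 1.042;  y ← (1−ω)·1.000 + ω·1.042 = 1.025
  z: GS value = (-1 - (-4)·0.666 - (-1)·1.025) / (8) = 0.336;  z ← (1−ω)·1.000 + ω·0.336 = 0.602

(0.666, 1.025, 0.602)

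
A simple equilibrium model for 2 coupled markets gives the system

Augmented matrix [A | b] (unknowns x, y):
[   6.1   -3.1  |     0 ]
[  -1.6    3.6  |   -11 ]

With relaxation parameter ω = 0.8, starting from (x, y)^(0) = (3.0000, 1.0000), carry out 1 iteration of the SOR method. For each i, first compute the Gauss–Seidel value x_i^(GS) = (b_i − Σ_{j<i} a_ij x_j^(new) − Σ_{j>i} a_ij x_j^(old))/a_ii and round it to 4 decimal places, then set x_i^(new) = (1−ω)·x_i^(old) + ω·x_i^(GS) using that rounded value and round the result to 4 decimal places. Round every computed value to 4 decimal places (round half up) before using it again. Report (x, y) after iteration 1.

(1.0066, -1.8866)

Iteration 1:
  x: GS value = (0 - (-3.1)·1.0000) / (6.1) = 0.5082;  x ← (1−ω)·3.0000 + ω·0.5082 = 1.0066
  y: GS value = (-11 - (-1.6)·1.0066) / (3.6) = -2.6082;  y ← (1−ω)·1.0000 + ω·-2.6082 = -1.8866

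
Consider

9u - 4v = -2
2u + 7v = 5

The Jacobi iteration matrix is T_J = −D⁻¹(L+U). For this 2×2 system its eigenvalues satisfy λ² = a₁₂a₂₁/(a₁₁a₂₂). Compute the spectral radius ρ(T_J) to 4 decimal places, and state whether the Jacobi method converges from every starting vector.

a₁₂a₂₁/(a₁₁a₂₂) = (-4)·(2) / ((9)·(7)) = -0.126984
ρ = √|-0.126984| = √0.126984 = 0.3563
ρ < 1, so Jacobi converges

0.3563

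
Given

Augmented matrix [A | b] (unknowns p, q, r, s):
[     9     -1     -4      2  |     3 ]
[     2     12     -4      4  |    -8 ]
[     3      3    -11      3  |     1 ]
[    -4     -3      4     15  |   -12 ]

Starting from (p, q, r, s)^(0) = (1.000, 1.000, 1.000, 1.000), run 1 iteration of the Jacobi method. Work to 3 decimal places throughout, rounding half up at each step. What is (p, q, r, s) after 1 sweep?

(0.667, -0.833, 0.727, -0.600)

Iteration 1:
  p = (3 - (-1)·1.000 - (-4)·1.000 - (2)·1.000) / (9) = 0.667
  q = (-8 - (2)·1.000 - (-4)·1.000 - (4)·1.000) / (12) = -0.833
  r = (1 - (3)·1.000 - (3)·1.000 - (3)·1.000) / (-11) = 0.727
  s = (-12 - (-4)·1.000 - (-3)·1.000 - (4)·1.000) / (15) = -0.600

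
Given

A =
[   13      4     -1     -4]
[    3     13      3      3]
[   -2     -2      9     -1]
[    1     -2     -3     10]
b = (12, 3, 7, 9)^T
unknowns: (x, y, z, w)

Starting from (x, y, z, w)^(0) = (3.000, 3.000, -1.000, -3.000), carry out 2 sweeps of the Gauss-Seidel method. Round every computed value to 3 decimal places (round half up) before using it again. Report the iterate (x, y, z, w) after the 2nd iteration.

(0.980, -0.449, 1.055, 1.029)

Iteration 1:
  x = (12 - (4)·3.000 - (-1)·-1.000 - (-4)·-3.000) / (13) = -1.000
  y = (3 - (3)·-1.000 - (3)·-1.000 - (3)·-3.000) / (13) = 1.385
  z = (7 - (-2)·-1.000 - (-2)·1.385 - (-1)·-3.000) / (9) = 0.530
  w = (9 - (1)·-1.000 - (-2)·1.385 - (-3)·0.530) / (10) = 1.436
Iteration 2:
  x = (12 - (4)·1.385 - (-1)·0.530 - (-4)·1.436) / (13) = 0.980
  y = (3 - (3)·0.980 - (3)·0.530 - (3)·1.436) / (13) = -0.449
  z = (7 - (-2)·0.980 - (-2)·-0.449 - (-1)·1.436) / (9) = 1.055
  w = (9 - (1)·0.980 - (-2)·-0.449 - (-3)·1.055) / (10) = 1.029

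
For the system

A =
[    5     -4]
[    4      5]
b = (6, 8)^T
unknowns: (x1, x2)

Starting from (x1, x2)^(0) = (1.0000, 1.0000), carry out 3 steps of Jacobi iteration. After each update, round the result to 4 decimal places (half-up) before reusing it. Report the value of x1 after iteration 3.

1.2000

Iteration 1:
  x1 = (6 - (-4)·1.0000) / (5) = 2.0000
  x2 = (8 - (4)·1.0000) / (5) = 0.8000
Iteration 2:
  x1 = (6 - (-4)·0.8000) / (5) = 1.8400
  x2 = (8 - (4)·2.0000) / (5) = 0.0000
Iteration 3:
  x1 = (6 - (-4)·0.0000) / (5) = 1.2000
  x2 = (8 - (4)·1.8400) / (5) = 0.1280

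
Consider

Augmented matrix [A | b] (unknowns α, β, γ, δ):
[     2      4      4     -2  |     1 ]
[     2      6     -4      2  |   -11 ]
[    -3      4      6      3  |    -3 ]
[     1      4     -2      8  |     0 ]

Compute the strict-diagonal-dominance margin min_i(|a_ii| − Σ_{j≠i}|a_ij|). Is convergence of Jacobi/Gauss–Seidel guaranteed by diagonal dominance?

-8

row 1: |2| − (4+4+2) = -8
row 2: |6| − (2+4+2) = -2
row 3: |6| − (3+4+3) = -4
row 4: |8| − (1+4+2) = 1
minimum over rows = -8 → not strictly diagonally dominant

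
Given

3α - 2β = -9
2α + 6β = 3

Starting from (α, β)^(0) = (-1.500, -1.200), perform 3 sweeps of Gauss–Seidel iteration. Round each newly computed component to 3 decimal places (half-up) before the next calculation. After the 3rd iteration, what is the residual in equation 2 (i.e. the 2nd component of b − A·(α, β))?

Iteration 1:
  α = (-9 - (-2)·-1.200) / (3) = -3.800
  β = (3 - (2)·-3.800) / (6) = 1.767
Iteration 2:
  α = (-9 - (-2)·1.767) / (3) = -1.822
  β = (3 - (2)·-1.822) / (6) = 1.107
Iteration 3:
  α = (-9 - (-2)·1.107) / (3) = -2.262
  β = (3 - (2)·-2.262) / (6) = 1.254
Residual b − A·x = (0.294, 0.000)

0.000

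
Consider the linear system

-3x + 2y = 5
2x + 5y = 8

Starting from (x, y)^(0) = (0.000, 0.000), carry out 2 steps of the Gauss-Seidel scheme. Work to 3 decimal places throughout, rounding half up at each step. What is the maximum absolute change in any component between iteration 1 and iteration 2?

1.512

Iteration 1:
  x = (5 - (2)·0.000) / (-3) = -1.667
  y = (8 - (2)·-1.667) / (5) = 2.267
Iteration 2:
  x = (5 - (2)·2.267) / (-3) = -0.155
  y = (8 - (2)·-0.155) / (5) = 1.662
Change: (1.512, -0.605) → max |·| = 1.512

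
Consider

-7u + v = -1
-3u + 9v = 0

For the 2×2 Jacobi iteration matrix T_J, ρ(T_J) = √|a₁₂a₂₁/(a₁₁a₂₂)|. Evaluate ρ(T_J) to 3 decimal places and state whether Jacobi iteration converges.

0.218

a₁₂a₂₁/(a₁₁a₂₂) = (1)·(-3) / ((-7)·(9)) = 0.047619
ρ = √|0.047619| = √0.047619 = 0.218
ρ < 1, so Jacobi converges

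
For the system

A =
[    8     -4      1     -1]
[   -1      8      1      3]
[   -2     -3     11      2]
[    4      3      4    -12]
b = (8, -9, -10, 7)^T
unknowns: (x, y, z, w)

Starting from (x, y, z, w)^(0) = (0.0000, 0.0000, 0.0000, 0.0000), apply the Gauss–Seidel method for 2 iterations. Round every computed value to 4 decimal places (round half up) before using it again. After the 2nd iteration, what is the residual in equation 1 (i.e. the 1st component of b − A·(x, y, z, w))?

Iteration 1:
  x = (8 - (-4)·0.0000 - (1)·0.0000 - (-1)·0.0000) / (8) = 1.0000
  y = (-9 - (-1)·1.0000 - (1)·0.0000 - (3)·0.0000) / (8) = -1.0000
  z = (-10 - (-2)·1.0000 - (-3)·-1.0000 - (2)·0.0000) / (11) = -1.0000
  w = (7 - (4)·1.0000 - (3)·-1.0000 - (4)·-1.0000) / (-12) = -0.8333
Iteration 2:
  x = (8 - (-4)·-1.0000 - (1)·-1.0000 - (-1)·-0.8333) / (8) = 0.5208
  y = (-9 - (-1)·0.5208 - (1)·-1.0000 - (3)·-0.8333) / (8) = -0.6224
  z = (-10 - (-2)·0.5208 - (-3)·-0.6224 - (2)·-0.8333) / (11) = -0.8326
  w = (7 - (4)·0.5208 - (3)·-0.6224 - (4)·-0.8326) / (-12) = -0.8429
Residual b − A·x = (1.3337, -0.1387, 0.0188, -0.0004)

1.3337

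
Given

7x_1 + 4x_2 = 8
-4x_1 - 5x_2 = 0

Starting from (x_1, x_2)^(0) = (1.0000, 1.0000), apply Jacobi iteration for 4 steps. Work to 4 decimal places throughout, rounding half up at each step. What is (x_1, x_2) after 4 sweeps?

Iteration 1:
  x_1 = (8 - (4)·1.0000) / (7) = 0.5714
  x_2 = (0 - (-4)·1.0000) / (-5) = -0.8000
Iteration 2:
  x_1 = (8 - (4)·-0.8000) / (7) = 1.6000
  x_2 = (0 - (-4)·0.5714) / (-5) = -0.4571
Iteration 3:
  x_1 = (8 - (4)·-0.4571) / (7) = 1.4041
  x_2 = (0 - (-4)·1.6000) / (-5) = -1.2800
Iteration 4:
  x_1 = (8 - (4)·-1.2800) / (7) = 1.8743
  x_2 = (0 - (-4)·1.4041) / (-5) = -1.1233

(1.8743, -1.1233)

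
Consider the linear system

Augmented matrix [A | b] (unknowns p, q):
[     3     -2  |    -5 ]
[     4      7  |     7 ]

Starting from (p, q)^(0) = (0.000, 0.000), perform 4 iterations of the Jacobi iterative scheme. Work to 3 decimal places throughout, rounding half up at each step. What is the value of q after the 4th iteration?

Iteration 1:
  p = (-5 - (-2)·0.000) / (3) = -1.667
  q = (7 - (4)·0.000) / (7) = 1.000
Iteration 2:
  p = (-5 - (-2)·1.000) / (3) = -1.000
  q = (7 - (4)·-1.667) / (7) = 1.953
Iteration 3:
  p = (-5 - (-2)·1.953) / (3) = -0.365
  q = (7 - (4)·-1.000) / (7) = 1.571
Iteration 4:
  p = (-5 - (-2)·1.571) / (3) = -0.619
  q = (7 - (4)·-0.365) / (7) = 1.209

1.209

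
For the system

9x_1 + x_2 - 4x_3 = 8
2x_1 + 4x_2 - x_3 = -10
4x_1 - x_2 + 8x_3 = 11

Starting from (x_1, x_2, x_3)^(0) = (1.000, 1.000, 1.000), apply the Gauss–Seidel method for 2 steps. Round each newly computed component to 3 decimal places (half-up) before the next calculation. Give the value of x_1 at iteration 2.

1.387

Iteration 1:
  x_1 = (8 - (1)·1.000 - (-4)·1.000) / (9) = 1.222
  x_2 = (-10 - (2)·1.222 - (-1)·1.000) / (4) = -2.861
  x_3 = (11 - (4)·1.222 - (-1)·-2.861) / (8) = 0.406
Iteration 2:
  x_1 = (8 - (1)·-2.861 - (-4)·0.406) / (9) = 1.387
  x_2 = (-10 - (2)·1.387 - (-1)·0.406) / (4) = -3.092
  x_3 = (11 - (4)·1.387 - (-1)·-3.092) / (8) = 0.295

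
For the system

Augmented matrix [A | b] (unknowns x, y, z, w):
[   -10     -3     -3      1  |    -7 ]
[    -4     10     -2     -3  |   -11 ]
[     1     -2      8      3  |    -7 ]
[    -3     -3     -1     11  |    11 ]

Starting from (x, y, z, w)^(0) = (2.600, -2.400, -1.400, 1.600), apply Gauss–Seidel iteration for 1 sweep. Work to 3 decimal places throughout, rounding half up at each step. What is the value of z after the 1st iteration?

Iteration 1:
  x = (-7 - (-3)·-2.400 - (-3)·-1.400 - (1)·1.600) / (-10) = 2.000
  y = (-11 - (-4)·2.000 - (-2)·-1.400 - (-3)·1.600) / (10) = -0.100
  z = (-7 - (1)·2.000 - (-2)·-0.100 - (3)·1.600) / (8) = -1.750
  w = (11 - (-3)·2.000 - (-3)·-0.100 - (-1)·-1.750) / (11) = 1.359

-1.750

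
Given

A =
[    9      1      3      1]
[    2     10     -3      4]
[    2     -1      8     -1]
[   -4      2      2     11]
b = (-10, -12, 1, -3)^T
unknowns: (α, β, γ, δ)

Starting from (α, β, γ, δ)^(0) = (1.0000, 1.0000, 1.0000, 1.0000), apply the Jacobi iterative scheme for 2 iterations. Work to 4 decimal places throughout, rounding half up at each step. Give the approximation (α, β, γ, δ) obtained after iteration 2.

Iteration 1:
  α = (-10 - (1)·1.0000 - (3)·1.0000 - (1)·1.0000) / (9) = -1.6667
  β = (-12 - (2)·1.0000 - (-3)·1.0000 - (4)·1.0000) / (10) = -1.5000
  γ = (1 - (2)·1.0000 - (-1)·1.0000 - (-1)·1.0000) / (8) = 0.1250
  δ = (-3 - (-4)·1.0000 - (2)·1.0000 - (2)·1.0000) / (11) = -0.2727
Iteration 2:
  α = (-10 - (1)·-1.5000 - (3)·0.1250 - (1)·-0.2727) / (9) = -0.9558
  β = (-12 - (2)·-1.6667 - (-3)·0.1250 - (4)·-0.2727) / (10) = -0.7201
  γ = (1 - (2)·-1.6667 - (-1)·-1.5000 - (-1)·-0.2727) / (8) = 0.3201
  δ = (-3 - (-4)·-1.6667 - (2)·-1.5000 - (2)·0.1250) / (11) = -0.6288

(-0.9558, -0.7201, 0.3201, -0.6288)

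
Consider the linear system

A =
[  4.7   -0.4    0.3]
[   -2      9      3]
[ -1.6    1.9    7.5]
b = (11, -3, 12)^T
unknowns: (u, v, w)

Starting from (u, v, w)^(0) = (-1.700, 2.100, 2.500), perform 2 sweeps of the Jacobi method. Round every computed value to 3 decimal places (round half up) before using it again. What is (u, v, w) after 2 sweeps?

Iteration 1:
  u = (11 - (-0.4)·2.100 - (0.3)·2.500) / (4.7) = 2.360
  v = (-3 - (-2)·-1.700 - (3)·2.500) / (9) = -1.544
  w = (12 - (-1.6)·-1.700 - (1.9)·2.100) / (7.5) = 0.705
Iteration 2:
  u = (11 - (-0.4)·-1.544 - (0.3)·0.705) / (4.7) = 2.164
  v = (-3 - (-2)·2.360 - (3)·0.705) / (9) = -0.044
  w = (12 - (-1.6)·2.360 - (1.9)·-1.544) / (7.5) = 2.495

(2.164, -0.044, 2.495)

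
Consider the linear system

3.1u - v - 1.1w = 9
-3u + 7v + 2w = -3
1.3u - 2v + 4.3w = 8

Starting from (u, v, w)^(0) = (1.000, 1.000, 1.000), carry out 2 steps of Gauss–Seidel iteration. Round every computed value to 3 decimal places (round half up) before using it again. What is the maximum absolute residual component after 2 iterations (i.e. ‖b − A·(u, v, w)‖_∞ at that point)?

Iteration 1:
  u = (9 - (-1)·1.000 - (-1.1)·1.000) / (3.1) = 3.581
  v = (-3 - (-3)·3.581 - (2)·1.000) / (7) = 0.820
  w = (8 - (1.3)·3.581 - (-2)·0.820) / (4.3) = 1.159
Iteration 2:
  u = (9 - (-1)·0.820 - (-1.1)·1.159) / (3.1) = 3.579
  v = (-3 - (-3)·3.579 - (2)·1.159) / (7) = 0.774
  w = (8 - (1.3)·3.579 - (-2)·0.774) / (4.3) = 1.138
Residual b − A·x = (-0.069, 0.043, 0.002); ∞-norm = 0.069

0.069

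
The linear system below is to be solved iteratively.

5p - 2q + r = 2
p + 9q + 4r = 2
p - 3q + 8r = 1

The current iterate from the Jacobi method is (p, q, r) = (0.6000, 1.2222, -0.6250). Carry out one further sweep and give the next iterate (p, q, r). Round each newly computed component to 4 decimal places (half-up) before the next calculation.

One sweep:
  p = (2 - (-2)·1.2222 - (1)·-0.6250) / (5) = 1.0139
  q = (2 - (1)·0.6000 - (4)·-0.6250) / (9) = 0.4333
  r = (1 - (1)·0.6000 - (-3)·1.2222) / (8) = 0.5083

(1.0139, 0.4333, 0.5083)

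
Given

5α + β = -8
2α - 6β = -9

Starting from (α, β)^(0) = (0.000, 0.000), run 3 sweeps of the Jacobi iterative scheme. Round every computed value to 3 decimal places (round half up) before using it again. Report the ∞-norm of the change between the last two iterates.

0.107

Iteration 1:
  α = (-8 - (1)·0.000) / (5) = -1.600
  β = (-9 - (2)·0.000) / (-6) = 1.500
Iteration 2:
  α = (-8 - (1)·1.500) / (5) = -1.900
  β = (-9 - (2)·-1.600) / (-6) = 0.967
Iteration 3:
  α = (-8 - (1)·0.967) / (5) = -1.793
  β = (-9 - (2)·-1.900) / (-6) = 0.867
Change: (0.107, -0.100) → max |·| = 0.107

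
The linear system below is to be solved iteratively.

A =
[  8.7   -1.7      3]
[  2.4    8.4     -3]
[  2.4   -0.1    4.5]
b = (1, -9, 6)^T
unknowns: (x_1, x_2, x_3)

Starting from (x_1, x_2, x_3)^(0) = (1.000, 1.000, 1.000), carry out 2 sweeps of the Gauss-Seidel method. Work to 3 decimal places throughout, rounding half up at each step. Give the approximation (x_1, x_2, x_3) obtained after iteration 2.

(-0.484, -0.456, 1.581)

Iteration 1:
  x_1 = (1 - (-1.7)·1.000 - (3)·1.000) / (8.7) = -0.034
  x_2 = (-9 - (2.4)·-0.034 - (-3)·1.000) / (8.4) = -0.705
  x_3 = (6 - (2.4)·-0.034 - (-0.1)·-0.705) / (4.5) = 1.336
Iteration 2:
  x_1 = (1 - (-1.7)·-0.705 - (3)·1.336) / (8.7) = -0.484
  x_2 = (-9 - (2.4)·-0.484 - (-3)·1.336) / (8.4) = -0.456
  x_3 = (6 - (2.4)·-0.484 - (-0.1)·-0.456) / (4.5) = 1.581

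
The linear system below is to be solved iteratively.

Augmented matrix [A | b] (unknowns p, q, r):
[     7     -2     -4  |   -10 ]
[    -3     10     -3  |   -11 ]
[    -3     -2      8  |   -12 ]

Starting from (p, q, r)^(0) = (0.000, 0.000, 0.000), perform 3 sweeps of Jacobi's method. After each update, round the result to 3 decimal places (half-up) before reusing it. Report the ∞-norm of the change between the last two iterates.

0.715

Iteration 1:
  p = (-10 - (-2)·0.000 - (-4)·0.000) / (7) = -1.429
  q = (-11 - (-3)·0.000 - (-3)·0.000) / (10) = -1.100
  r = (-12 - (-3)·0.000 - (-2)·0.000) / (8) = -1.500
Iteration 2:
  p = (-10 - (-2)·-1.100 - (-4)·-1.500) / (7) = -2.600
  q = (-11 - (-3)·-1.429 - (-3)·-1.500) / (10) = -1.979
  r = (-12 - (-3)·-1.429 - (-2)·-1.100) / (8) = -2.311
Iteration 3:
  p = (-10 - (-2)·-1.979 - (-4)·-2.311) / (7) = -3.315
  q = (-11 - (-3)·-2.600 - (-3)·-2.311) / (10) = -2.573
  r = (-12 - (-3)·-2.600 - (-2)·-1.979) / (8) = -2.970
Change: (-0.715, -0.594, -0.659) → max |·| = 0.715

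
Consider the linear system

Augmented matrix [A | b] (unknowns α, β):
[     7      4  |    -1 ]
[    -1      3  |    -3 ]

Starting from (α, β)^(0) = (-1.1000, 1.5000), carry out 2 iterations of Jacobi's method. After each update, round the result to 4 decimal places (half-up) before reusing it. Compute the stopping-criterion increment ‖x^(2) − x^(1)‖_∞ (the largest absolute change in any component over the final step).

1.6381

Iteration 1:
  α = (-1 - (4)·1.5000) / (7) = -1.0000
  β = (-3 - (-1)·-1.1000) / (3) = -1.3667
Iteration 2:
  α = (-1 - (4)·-1.3667) / (7) = 0.6381
  β = (-3 - (-1)·-1.0000) / (3) = -1.3333
Change: (1.6381, 0.0334) → max |·| = 1.6381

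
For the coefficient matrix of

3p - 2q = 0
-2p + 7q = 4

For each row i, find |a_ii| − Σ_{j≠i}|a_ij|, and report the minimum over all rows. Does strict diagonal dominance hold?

1

row 1: |3| − (2) = 1
row 2: |7| − (2) = 5
minimum over rows = 1 → strictly diagonally dominant (convergence guaranteed)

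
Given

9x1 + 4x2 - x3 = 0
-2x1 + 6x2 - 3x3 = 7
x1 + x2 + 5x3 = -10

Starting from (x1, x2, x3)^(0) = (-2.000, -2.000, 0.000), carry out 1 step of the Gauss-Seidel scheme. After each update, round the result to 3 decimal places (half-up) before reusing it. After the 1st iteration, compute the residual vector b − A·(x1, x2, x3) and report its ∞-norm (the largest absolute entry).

16.323

Iteration 1:
  x1 = (0 - (4)·-2.000 - (-1)·0.000) / (9) = 0.889
  x2 = (7 - (-2)·0.889 - (-3)·0.000) / (6) = 1.463
  x3 = (-10 - (1)·0.889 - (1)·1.463) / (5) = -2.470
Residual b − A·x = (-16.323, -7.410, -0.002); ∞-norm = 16.323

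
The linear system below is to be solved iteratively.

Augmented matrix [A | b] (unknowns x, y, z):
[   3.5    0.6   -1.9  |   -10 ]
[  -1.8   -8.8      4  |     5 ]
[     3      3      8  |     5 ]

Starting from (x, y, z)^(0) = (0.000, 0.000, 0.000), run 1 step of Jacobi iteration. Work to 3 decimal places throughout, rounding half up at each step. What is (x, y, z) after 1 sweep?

(-2.857, -0.568, 0.625)

Iteration 1:
  x = (-10 - (0.6)·0.000 - (-1.9)·0.000) / (3.5) = -2.857
  y = (5 - (-1.8)·0.000 - (4)·0.000) / (-8.8) = -0.568
  z = (5 - (3)·0.000 - (3)·0.000) / (8) = 0.625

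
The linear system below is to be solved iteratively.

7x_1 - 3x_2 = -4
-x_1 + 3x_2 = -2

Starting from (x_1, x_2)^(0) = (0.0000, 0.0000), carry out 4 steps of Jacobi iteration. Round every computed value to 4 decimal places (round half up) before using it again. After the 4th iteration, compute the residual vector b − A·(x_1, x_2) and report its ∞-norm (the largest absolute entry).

0.0816

Iteration 1:
  x_1 = (-4 - (-3)·0.0000) / (7) = -0.5714
  x_2 = (-2 - (-1)·0.0000) / (3) = -0.6667
Iteration 2:
  x_1 = (-4 - (-3)·-0.6667) / (7) = -0.8572
  x_2 = (-2 - (-1)·-0.5714) / (3) = -0.8571
Iteration 3:
  x_1 = (-4 - (-3)·-0.8571) / (7) = -0.9388
  x_2 = (-2 - (-1)·-0.8572) / (3) = -0.9524
Iteration 4:
  x_1 = (-4 - (-3)·-0.9524) / (7) = -0.9796
  x_2 = (-2 - (-1)·-0.9388) / (3) = -0.9796
Residual b − A·x = (-0.0816, -0.0408); ∞-norm = 0.0816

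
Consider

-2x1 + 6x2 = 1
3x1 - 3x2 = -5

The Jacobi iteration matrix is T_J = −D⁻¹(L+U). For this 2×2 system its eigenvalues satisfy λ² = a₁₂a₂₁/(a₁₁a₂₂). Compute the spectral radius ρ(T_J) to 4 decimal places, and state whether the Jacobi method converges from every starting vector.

a₁₂a₂₁/(a₁₁a₂₂) = (6)·(3) / ((-2)·(-3)) = 3.000000
ρ = √|3.000000| = √3.000000 = 1.7321
ρ > 1, so Jacobi diverges

1.7321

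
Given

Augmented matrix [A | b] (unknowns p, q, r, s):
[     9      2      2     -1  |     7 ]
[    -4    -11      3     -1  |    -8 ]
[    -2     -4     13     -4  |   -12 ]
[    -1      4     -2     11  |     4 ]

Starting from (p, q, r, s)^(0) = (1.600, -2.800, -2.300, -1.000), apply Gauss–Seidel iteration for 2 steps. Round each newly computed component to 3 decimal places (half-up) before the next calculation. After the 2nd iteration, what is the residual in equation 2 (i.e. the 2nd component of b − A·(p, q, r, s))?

Iteration 1:
  p = (7 - (2)·-2.800 - (2)·-2.300 - (-1)·-1.000) / (9) = 1.800
  q = (-8 - (-4)·1.800 - (3)·-2.300 - (-1)·-1.000) / (-11) = -0.464
  r = (-12 - (-2)·1.800 - (-4)·-0.464 - (-4)·-1.000) / (13) = -1.097
  s = (4 - (-1)·1.800 - (4)·-0.464 - (-2)·-1.097) / (11) = 0.497
Iteration 2:
  p = (7 - (2)·-0.464 - (2)·-1.097 - (-1)·0.497) / (9) = 1.180
  q = (-8 - (-4)·1.180 - (3)·-1.097 - (-1)·0.497) / (-11) = -0.046
  r = (-12 - (-2)·1.180 - (-4)·-0.046 - (-4)·0.497) / (13) = -0.603
  s = (4 - (-1)·1.180 - (4)·-0.046 - (-2)·-0.603) / (11) = 0.378
Residual b − A·x = (-1.944, -1.599, -0.473, 0.000)

-1.599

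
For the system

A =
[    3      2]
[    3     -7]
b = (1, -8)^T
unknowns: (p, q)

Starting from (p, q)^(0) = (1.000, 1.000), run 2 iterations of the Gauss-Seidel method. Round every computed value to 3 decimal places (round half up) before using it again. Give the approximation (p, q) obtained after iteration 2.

(-0.333, 1.000)

Iteration 1:
  p = (1 - (2)·1.000) / (3) = -0.333
  q = (-8 - (3)·-0.333) / (-7) = 1.000
Iteration 2:
  p = (1 - (2)·1.000) / (3) = -0.333
  q = (-8 - (3)·-0.333) / (-7) = 1.000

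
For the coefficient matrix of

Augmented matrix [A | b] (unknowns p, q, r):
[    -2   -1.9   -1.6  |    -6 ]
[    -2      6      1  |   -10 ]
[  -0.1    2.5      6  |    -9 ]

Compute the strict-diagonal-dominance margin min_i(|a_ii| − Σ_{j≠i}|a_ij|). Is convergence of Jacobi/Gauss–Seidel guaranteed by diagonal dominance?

-1.5

row 1: |-2| − (1.9+1.6) = -1.5
row 2: |6| − (2+1) = 3
row 3: |6| − (0.1+2.5) = 3.4
minimum over rows = -1.5 → not strictly diagonally dominant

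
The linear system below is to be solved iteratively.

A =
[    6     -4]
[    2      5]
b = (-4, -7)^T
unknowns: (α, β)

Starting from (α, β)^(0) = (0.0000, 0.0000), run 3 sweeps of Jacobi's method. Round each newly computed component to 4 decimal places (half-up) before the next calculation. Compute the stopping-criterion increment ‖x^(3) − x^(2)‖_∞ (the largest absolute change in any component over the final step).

Iteration 1:
  α = (-4 - (-4)·0.0000) / (6) = -0.6667
  β = (-7 - (2)·0.0000) / (5) = -1.4000
Iteration 2:
  α = (-4 - (-4)·-1.4000) / (6) = -1.6000
  β = (-7 - (2)·-0.6667) / (5) = -1.1333
Iteration 3:
  α = (-4 - (-4)·-1.1333) / (6) = -1.4222
  β = (-7 - (2)·-1.6000) / (5) = -0.7600
Change: (0.1778, 0.3733) → max |·| = 0.3733

0.3733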